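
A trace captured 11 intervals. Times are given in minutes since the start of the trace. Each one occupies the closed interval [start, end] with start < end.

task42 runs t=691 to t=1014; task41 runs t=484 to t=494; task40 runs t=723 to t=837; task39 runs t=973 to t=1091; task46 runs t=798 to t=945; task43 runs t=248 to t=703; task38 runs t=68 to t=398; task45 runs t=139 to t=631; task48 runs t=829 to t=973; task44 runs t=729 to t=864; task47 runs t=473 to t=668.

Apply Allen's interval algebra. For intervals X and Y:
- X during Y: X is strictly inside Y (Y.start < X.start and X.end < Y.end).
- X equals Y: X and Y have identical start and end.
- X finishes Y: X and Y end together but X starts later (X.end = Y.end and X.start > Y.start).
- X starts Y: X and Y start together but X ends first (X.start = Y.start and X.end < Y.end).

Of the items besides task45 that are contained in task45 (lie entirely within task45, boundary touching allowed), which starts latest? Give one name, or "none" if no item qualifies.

Target task45 = [t=139, t=631].
task38 [t=68, t=398] → overlaps → excluded.
task39 [t=973, t=1091] → after → excluded.
task40 [t=723, t=837] → after → excluded.
task41 [t=484, t=494] → during → candidate.
task42 [t=691, t=1014] → after → excluded.
task43 [t=248, t=703] → overlapped-by → excluded.
task44 [t=729, t=864] → after → excluded.
task46 [t=798, t=945] → after → excluded.
task47 [t=473, t=668] → overlapped-by → excluded.
task48 [t=829, t=973] → after → excluded.
Among candidates, latest start is t=484 → task41.

task41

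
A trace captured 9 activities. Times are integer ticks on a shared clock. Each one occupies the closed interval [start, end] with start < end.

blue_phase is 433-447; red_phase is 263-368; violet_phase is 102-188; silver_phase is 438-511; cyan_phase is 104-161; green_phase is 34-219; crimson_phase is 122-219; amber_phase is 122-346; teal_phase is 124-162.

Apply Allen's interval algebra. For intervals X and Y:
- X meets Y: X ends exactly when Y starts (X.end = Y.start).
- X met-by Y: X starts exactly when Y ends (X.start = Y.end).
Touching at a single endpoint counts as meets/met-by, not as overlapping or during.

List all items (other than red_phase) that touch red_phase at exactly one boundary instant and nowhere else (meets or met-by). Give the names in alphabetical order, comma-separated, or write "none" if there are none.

Target red_phase = [263, 368].
amber_phase [122, 346] → overlaps → no.
blue_phase [433, 447] → after → no.
crimson_phase [122, 219] → before → no.
cyan_phase [104, 161] → before → no.
green_phase [34, 219] → before → no.
silver_phase [438, 511] → after → no.
teal_phase [124, 162] → before → no.
violet_phase [102, 188] → before → no.
Result: none.

none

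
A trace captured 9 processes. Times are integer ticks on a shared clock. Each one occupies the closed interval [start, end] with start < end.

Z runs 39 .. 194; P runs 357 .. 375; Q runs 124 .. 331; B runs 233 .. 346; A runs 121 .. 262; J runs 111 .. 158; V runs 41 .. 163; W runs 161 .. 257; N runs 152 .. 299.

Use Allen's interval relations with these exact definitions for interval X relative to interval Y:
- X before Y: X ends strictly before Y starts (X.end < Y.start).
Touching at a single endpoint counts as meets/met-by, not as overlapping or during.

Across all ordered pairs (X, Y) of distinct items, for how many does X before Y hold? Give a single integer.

Checking all 72 ordered pairs for relation 'before'; matching pairs in alphabetical order:
(A, P): A before P ✓
(B, P): B before P ✓
(J, B): J before B ✓
(J, P): J before P ✓
(J, W): J before W ✓
(N, P): N before P ✓
(Q, P): Q before P ✓
(V, B): V before B ✓
(V, P): V before P ✓
(W, P): W before P ✓
(Z, B): Z before B ✓
(Z, P): Z before P ✓
Count: 12.

12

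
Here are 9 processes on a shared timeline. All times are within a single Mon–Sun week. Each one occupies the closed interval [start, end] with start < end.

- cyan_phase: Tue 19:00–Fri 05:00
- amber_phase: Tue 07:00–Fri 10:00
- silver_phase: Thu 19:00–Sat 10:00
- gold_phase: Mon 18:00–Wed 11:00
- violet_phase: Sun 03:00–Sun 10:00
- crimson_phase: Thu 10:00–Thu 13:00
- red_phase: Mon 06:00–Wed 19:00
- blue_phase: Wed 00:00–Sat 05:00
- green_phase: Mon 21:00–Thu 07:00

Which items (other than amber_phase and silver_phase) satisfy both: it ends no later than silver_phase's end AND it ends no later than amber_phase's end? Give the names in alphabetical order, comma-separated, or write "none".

crimson_phase, cyan_phase, gold_phase, green_phase, red_phase

Conditions: its end is no later than silver_phase's end (X.end <= Sat 10:00) AND its end is no later than amber_phase's end (X.end <= Fri 10:00).
blue_phase: end Sat 05:00 <= Sat 10:00? ✓; end Sat 05:00 <= Fri 10:00? ✗ → no.
crimson_phase: end Thu 13:00 <= Sat 10:00? ✓; end Thu 13:00 <= Fri 10:00? ✓ → yes.
cyan_phase: end Fri 05:00 <= Sat 10:00? ✓; end Fri 05:00 <= Fri 10:00? ✓ → yes.
gold_phase: end Wed 11:00 <= Sat 10:00? ✓; end Wed 11:00 <= Fri 10:00? ✓ → yes.
green_phase: end Thu 07:00 <= Sat 10:00? ✓; end Thu 07:00 <= Fri 10:00? ✓ → yes.
red_phase: end Wed 19:00 <= Sat 10:00? ✓; end Wed 19:00 <= Fri 10:00? ✓ → yes.
violet_phase: end Sun 10:00 <= Sat 10:00? ✗; end Sun 10:00 <= Fri 10:00? ✗ → no.
Result: crimson_phase, cyan_phase, gold_phase, green_phase, red_phase.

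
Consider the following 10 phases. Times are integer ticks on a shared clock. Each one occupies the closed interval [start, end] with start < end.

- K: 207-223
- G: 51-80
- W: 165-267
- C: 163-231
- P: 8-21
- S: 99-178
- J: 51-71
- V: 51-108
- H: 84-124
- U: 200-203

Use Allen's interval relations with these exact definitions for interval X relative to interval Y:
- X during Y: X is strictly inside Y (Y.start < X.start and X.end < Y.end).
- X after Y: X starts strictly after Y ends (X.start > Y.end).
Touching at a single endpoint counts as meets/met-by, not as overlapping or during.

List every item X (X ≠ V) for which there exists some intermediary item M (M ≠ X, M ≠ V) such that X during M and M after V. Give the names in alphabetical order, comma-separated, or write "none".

K, U

Target V = [51, 108].
Intermediaries M with M after V: C, K, U, W.
Via C — items with X during C: K, U.
Via K — items with X during K: none.
Via U — items with X during U: none.
Via W — items with X during W: K, U.
Union: K, U.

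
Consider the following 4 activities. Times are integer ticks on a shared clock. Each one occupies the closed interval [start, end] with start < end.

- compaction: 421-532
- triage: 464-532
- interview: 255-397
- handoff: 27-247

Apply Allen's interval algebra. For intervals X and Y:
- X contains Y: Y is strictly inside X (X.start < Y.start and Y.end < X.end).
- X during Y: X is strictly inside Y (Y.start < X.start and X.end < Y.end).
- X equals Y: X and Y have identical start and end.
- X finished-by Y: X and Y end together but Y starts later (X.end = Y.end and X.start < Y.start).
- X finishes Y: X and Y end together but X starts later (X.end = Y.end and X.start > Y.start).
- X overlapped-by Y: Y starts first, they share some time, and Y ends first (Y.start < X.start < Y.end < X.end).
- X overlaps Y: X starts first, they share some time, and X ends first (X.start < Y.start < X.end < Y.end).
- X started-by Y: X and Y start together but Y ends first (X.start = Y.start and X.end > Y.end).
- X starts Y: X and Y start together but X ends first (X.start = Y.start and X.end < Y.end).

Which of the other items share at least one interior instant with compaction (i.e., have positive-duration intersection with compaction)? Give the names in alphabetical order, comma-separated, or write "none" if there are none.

Target compaction = [421, 532].
handoff [27, 247] → before → no.
interview [255, 397] → before → no.
triage [464, 532] → finishes → yes.
Result: triage.

triage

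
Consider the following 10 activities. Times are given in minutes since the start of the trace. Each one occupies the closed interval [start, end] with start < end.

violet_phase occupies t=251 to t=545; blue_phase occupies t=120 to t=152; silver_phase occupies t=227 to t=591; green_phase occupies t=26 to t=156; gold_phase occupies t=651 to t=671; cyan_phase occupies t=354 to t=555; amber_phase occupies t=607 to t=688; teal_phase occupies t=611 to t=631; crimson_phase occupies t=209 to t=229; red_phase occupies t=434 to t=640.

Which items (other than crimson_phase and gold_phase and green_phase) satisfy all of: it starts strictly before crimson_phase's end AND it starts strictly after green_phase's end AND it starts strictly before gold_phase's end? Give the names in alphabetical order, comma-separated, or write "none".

silver_phase

Conditions: its start is strictly before crimson_phase's end (X.start < t=229) AND its start is strictly after green_phase's end (X.start > t=156) AND its start is strictly before gold_phase's end (X.start < t=671).
amber_phase: start t=607 < t=229? ✗; start t=607 > t=156? ✓; start t=607 < t=671? ✓ → no.
blue_phase: start t=120 < t=229? ✓; start t=120 > t=156? ✗; start t=120 < t=671? ✓ → no.
cyan_phase: start t=354 < t=229? ✗; start t=354 > t=156? ✓; start t=354 < t=671? ✓ → no.
red_phase: start t=434 < t=229? ✗; start t=434 > t=156? ✓; start t=434 < t=671? ✓ → no.
silver_phase: start t=227 < t=229? ✓; start t=227 > t=156? ✓; start t=227 < t=671? ✓ → yes.
teal_phase: start t=611 < t=229? ✗; start t=611 > t=156? ✓; start t=611 < t=671? ✓ → no.
violet_phase: start t=251 < t=229? ✗; start t=251 > t=156? ✓; start t=251 < t=671? ✓ → no.
Result: silver_phase.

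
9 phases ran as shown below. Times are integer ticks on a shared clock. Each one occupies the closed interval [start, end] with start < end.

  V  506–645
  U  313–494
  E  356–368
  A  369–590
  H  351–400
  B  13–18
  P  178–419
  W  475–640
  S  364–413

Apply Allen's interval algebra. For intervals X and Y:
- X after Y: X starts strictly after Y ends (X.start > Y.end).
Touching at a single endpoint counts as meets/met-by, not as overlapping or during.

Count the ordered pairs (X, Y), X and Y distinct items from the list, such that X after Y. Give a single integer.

Checking all 72 ordered pairs for relation 'after'; matching pairs in alphabetical order:
(A, B): A after B ✓
(A, E): A after E ✓
(E, B): E after B ✓
(H, B): H after B ✓
(P, B): P after B ✓
(S, B): S after B ✓
(U, B): U after B ✓
(V, B): V after B ✓
(V, E): V after E ✓
(V, H): V after H ✓
(V, P): V after P ✓
(V, S): V after S ✓
(V, U): V after U ✓
(W, B): W after B ✓
(W, E): W after E ✓
(W, H): W after H ✓
(W, P): W after P ✓
(W, S): W after S ✓
Count: 18.

18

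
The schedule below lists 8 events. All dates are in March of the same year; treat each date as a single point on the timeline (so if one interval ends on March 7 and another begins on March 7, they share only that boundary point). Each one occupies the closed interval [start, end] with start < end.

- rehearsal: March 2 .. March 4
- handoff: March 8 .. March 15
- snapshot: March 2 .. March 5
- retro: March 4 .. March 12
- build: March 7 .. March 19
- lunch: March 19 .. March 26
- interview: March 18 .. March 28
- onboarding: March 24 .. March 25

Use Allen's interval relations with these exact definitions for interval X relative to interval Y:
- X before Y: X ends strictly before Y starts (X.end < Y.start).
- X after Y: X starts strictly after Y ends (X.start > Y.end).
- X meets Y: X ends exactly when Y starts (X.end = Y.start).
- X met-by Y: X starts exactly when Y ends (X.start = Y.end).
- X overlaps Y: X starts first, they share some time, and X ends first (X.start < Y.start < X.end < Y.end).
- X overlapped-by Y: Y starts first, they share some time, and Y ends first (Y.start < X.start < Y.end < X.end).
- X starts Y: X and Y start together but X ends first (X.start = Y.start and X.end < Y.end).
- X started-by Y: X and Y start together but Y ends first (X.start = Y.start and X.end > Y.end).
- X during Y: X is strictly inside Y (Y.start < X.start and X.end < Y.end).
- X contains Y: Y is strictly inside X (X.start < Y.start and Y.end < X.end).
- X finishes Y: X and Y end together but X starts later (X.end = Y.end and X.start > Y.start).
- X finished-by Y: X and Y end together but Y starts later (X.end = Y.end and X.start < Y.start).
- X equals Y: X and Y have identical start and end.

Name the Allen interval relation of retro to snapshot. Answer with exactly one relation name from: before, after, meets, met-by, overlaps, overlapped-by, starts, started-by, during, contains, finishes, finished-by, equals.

retro = [March 4, March 12]; snapshot = [March 2, March 5].
Compare endpoints: retro.start > snapshot.start, retro.start < snapshot.end, retro.end > snapshot.start, retro.end > snapshot.end.
That pattern is 'overlapped-by'.

overlapped-by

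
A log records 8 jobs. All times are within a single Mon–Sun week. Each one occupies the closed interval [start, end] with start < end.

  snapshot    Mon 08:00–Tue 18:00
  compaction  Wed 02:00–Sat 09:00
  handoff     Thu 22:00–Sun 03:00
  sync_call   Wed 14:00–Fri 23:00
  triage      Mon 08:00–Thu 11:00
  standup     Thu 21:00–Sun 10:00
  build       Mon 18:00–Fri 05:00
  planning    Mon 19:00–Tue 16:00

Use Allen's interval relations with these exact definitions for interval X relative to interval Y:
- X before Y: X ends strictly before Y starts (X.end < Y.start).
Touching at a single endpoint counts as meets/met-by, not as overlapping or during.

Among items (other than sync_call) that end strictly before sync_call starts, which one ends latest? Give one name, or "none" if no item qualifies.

snapshot

Target sync_call = [Wed 14:00, Fri 23:00].
build [Mon 18:00, Fri 05:00] → overlaps → excluded.
compaction [Wed 02:00, Sat 09:00] → contains → excluded.
handoff [Thu 22:00, Sun 03:00] → overlapped-by → excluded.
planning [Mon 19:00, Tue 16:00] → before → candidate.
snapshot [Mon 08:00, Tue 18:00] → before → candidate.
standup [Thu 21:00, Sun 10:00] → overlapped-by → excluded.
triage [Mon 08:00, Thu 11:00] → overlaps → excluded.
Among candidates, latest end is Tue 18:00 → snapshot.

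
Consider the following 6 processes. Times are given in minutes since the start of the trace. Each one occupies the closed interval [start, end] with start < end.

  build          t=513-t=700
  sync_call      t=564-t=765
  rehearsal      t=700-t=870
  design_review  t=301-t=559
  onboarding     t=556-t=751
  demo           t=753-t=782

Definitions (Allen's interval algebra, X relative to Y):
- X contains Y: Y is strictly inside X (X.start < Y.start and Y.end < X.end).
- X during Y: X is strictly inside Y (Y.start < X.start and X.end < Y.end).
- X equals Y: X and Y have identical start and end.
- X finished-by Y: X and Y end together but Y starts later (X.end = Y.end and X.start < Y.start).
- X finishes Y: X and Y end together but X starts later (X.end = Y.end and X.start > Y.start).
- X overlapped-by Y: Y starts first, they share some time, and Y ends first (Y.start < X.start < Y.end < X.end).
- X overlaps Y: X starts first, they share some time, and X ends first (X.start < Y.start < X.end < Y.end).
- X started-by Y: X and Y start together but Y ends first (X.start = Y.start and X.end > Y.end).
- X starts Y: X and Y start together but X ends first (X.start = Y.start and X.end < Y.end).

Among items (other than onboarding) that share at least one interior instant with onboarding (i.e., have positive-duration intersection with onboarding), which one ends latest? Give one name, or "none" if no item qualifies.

Target onboarding = [t=556, t=751].
build [t=513, t=700] → overlaps → candidate.
demo [t=753, t=782] → after → excluded.
design_review [t=301, t=559] → overlaps → candidate.
rehearsal [t=700, t=870] → overlapped-by → candidate.
sync_call [t=564, t=765] → overlapped-by → candidate.
Among candidates, latest end is t=870 → rehearsal.

rehearsal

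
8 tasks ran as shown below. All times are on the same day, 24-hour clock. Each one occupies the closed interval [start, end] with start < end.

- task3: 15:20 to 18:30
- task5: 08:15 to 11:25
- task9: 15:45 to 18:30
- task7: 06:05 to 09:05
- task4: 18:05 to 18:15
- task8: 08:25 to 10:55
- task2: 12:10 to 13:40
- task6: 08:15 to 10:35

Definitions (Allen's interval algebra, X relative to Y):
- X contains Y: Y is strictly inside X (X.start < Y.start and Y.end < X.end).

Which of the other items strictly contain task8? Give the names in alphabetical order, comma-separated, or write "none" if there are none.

Target task8 = [08:25, 10:55].
task2 [12:10, 13:40] → after → no.
task3 [15:20, 18:30] → after → no.
task4 [18:05, 18:15] → after → no.
task5 [08:15, 11:25] → contains → yes.
task6 [08:15, 10:35] → overlaps → no.
task7 [06:05, 09:05] → overlaps → no.
task9 [15:45, 18:30] → after → no.
Result: task5.

task5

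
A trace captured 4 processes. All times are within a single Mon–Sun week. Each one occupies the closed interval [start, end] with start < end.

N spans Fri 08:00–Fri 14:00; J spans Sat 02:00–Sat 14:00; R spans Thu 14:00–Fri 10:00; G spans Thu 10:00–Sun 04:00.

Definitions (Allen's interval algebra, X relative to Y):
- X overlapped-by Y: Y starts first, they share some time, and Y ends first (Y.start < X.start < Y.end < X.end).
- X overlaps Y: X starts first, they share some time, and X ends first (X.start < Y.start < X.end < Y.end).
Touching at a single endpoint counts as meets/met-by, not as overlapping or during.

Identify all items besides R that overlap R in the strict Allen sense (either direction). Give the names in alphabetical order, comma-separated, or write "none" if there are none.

N

Target R = [Thu 14:00, Fri 10:00].
G [Thu 10:00, Sun 04:00] → contains → no.
J [Sat 02:00, Sat 14:00] → after → no.
N [Fri 08:00, Fri 14:00] → overlapped-by → yes.
Result: N.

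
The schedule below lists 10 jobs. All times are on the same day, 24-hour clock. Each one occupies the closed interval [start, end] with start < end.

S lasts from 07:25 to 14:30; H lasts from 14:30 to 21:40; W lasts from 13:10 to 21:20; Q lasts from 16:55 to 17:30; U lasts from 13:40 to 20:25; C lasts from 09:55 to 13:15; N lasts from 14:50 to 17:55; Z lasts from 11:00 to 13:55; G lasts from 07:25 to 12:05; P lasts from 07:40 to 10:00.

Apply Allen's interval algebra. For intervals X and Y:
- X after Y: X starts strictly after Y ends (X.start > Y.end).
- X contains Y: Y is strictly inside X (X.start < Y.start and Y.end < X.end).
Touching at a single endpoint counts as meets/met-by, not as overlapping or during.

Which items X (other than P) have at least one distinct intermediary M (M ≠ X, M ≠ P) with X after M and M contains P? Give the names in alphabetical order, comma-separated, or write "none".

Target P = [07:40, 10:00].
Intermediaries M with M contains P: G, S.
Via G — items with X after G: H, N, Q, U, W.
Via S — items with X after S: N, Q.
Union: H, N, Q, U, W.

H, N, Q, U, W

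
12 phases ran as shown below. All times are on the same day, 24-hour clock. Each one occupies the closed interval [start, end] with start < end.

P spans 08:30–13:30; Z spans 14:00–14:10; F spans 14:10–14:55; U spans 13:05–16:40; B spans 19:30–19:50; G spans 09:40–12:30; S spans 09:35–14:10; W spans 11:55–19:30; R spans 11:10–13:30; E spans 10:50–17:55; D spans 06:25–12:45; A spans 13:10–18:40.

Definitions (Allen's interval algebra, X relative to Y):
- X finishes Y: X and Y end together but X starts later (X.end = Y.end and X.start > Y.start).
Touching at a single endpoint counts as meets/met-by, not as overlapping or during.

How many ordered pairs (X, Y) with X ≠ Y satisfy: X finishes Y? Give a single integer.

2

Checking all 132 ordered pairs for relation 'finishes'; matching pairs in alphabetical order:
(R, P): R finishes P ✓
(Z, S): Z finishes S ✓
Count: 2.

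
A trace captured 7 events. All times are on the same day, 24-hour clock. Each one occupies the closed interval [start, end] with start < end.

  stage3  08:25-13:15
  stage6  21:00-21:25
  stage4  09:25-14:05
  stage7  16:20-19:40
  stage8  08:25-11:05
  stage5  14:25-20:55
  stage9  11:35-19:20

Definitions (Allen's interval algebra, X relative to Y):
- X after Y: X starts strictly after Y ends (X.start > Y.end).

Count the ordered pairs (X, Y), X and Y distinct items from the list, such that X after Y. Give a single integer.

13

Checking all 42 ordered pairs for relation 'after'; matching pairs in alphabetical order:
(stage5, stage3): stage5 after stage3 ✓
(stage5, stage4): stage5 after stage4 ✓
(stage5, stage8): stage5 after stage8 ✓
(stage6, stage3): stage6 after stage3 ✓
(stage6, stage4): stage6 after stage4 ✓
(stage6, stage5): stage6 after stage5 ✓
(stage6, stage7): stage6 after stage7 ✓
(stage6, stage8): stage6 after stage8 ✓
(stage6, stage9): stage6 after stage9 ✓
(stage7, stage3): stage7 after stage3 ✓
(stage7, stage4): stage7 after stage4 ✓
(stage7, stage8): stage7 after stage8 ✓
(stage9, stage8): stage9 after stage8 ✓
Count: 13.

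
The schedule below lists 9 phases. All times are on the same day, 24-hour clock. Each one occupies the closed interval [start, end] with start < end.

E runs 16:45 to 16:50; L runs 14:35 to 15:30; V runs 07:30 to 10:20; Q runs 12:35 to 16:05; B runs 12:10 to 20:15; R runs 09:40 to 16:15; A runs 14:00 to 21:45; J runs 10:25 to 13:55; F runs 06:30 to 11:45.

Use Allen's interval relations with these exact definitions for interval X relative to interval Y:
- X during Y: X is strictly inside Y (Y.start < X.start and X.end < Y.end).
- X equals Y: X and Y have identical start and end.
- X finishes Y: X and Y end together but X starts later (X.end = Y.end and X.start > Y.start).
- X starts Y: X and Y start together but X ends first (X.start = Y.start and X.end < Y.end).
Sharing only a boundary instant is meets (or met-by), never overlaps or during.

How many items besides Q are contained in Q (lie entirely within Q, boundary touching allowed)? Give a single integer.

1

Target Q = [12:35, 16:05].
A [14:00, 21:45] → overlapped-by → no.
B [12:10, 20:15] → contains → no.
E [16:45, 16:50] → after → no.
F [06:30, 11:45] → before → no.
J [10:25, 13:55] → overlaps → no.
L [14:35, 15:30] → during → counts.
R [09:40, 16:15] → contains → no.
V [07:30, 10:20] → before → no.
Total: 1.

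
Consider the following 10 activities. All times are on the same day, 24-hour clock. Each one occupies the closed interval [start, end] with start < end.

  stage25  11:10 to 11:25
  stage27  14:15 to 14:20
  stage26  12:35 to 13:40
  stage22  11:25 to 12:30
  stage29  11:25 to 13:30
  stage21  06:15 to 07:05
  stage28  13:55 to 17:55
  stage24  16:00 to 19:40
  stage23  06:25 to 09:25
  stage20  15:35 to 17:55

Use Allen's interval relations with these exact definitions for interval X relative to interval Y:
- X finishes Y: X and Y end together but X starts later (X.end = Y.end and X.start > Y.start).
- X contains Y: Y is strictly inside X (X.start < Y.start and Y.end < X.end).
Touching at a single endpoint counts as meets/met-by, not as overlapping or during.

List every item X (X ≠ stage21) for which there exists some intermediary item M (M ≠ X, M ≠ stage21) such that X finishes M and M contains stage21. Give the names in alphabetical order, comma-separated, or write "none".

none

Target stage21 = [06:15, 07:05].
Intermediaries M with M contains stage21: none.
Union: none.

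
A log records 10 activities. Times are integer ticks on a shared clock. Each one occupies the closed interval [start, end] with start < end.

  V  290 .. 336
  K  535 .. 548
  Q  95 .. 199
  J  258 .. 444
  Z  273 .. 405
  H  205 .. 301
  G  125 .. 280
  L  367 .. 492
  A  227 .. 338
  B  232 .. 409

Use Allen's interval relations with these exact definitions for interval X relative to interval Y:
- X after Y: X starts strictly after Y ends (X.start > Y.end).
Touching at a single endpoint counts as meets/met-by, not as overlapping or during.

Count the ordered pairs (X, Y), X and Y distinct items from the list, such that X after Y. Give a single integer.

Checking all 90 ordered pairs for relation 'after'; matching pairs in alphabetical order:
(A, Q): A after Q ✓
(B, Q): B after Q ✓
(H, Q): H after Q ✓
(J, Q): J after Q ✓
(K, A): K after A ✓
(K, B): K after B ✓
(K, G): K after G ✓
(K, H): K after H ✓
(K, J): K after J ✓
(K, L): K after L ✓
(K, Q): K after Q ✓
(K, V): K after V ✓
(K, Z): K after Z ✓
(L, A): L after A ✓
(L, G): L after G ✓
(L, H): L after H ✓
(L, Q): L after Q ✓
(L, V): L after V ✓
(V, G): V after G ✓
(V, Q): V after Q ✓
(Z, Q): Z after Q ✓
Count: 21.

21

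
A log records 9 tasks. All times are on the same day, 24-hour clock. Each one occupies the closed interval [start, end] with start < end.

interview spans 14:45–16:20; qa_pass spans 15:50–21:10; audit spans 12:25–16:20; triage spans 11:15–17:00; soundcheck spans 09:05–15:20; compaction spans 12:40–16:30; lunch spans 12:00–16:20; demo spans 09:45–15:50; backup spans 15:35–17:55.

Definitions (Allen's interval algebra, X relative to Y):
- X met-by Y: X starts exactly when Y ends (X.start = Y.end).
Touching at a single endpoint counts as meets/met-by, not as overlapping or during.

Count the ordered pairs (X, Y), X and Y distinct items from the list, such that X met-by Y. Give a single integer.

1

Checking all 72 ordered pairs for relation 'met-by'; matching pairs in alphabetical order:
(qa_pass, demo): qa_pass met-by demo ✓
Count: 1.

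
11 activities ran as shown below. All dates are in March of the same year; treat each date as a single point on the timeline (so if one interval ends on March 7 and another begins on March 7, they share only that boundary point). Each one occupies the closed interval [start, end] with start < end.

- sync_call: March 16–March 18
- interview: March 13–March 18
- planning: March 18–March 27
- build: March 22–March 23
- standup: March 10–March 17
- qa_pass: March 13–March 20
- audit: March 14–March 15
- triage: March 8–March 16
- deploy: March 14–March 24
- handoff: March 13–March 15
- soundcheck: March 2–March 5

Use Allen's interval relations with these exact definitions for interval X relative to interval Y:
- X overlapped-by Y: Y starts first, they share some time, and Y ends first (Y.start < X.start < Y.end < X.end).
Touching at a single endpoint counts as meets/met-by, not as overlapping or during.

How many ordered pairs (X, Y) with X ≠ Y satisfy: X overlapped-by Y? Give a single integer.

13

Checking all 110 ordered pairs for relation 'overlapped-by'; matching pairs in alphabetical order:
(deploy, handoff): deploy overlapped-by handoff ✓
(deploy, interview): deploy overlapped-by interview ✓
(deploy, qa_pass): deploy overlapped-by qa_pass ✓
(deploy, standup): deploy overlapped-by standup ✓
(deploy, triage): deploy overlapped-by triage ✓
(interview, standup): interview overlapped-by standup ✓
(interview, triage): interview overlapped-by triage ✓
(planning, deploy): planning overlapped-by deploy ✓
(planning, qa_pass): planning overlapped-by qa_pass ✓
(qa_pass, standup): qa_pass overlapped-by standup ✓
(qa_pass, triage): qa_pass overlapped-by triage ✓
(standup, triage): standup overlapped-by triage ✓
(sync_call, standup): sync_call overlapped-by standup ✓
Count: 13.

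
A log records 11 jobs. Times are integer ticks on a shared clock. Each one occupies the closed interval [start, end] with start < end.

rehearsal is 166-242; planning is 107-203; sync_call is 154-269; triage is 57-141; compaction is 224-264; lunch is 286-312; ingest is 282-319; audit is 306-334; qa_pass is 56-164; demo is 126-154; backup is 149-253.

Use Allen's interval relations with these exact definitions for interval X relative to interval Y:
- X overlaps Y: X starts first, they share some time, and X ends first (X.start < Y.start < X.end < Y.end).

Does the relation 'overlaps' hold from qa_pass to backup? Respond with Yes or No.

Yes

qa_pass = [56, 164], backup = [149, 253].
Actual relation of qa_pass to backup: overlaps.
Asked whether 'overlaps' holds → Yes.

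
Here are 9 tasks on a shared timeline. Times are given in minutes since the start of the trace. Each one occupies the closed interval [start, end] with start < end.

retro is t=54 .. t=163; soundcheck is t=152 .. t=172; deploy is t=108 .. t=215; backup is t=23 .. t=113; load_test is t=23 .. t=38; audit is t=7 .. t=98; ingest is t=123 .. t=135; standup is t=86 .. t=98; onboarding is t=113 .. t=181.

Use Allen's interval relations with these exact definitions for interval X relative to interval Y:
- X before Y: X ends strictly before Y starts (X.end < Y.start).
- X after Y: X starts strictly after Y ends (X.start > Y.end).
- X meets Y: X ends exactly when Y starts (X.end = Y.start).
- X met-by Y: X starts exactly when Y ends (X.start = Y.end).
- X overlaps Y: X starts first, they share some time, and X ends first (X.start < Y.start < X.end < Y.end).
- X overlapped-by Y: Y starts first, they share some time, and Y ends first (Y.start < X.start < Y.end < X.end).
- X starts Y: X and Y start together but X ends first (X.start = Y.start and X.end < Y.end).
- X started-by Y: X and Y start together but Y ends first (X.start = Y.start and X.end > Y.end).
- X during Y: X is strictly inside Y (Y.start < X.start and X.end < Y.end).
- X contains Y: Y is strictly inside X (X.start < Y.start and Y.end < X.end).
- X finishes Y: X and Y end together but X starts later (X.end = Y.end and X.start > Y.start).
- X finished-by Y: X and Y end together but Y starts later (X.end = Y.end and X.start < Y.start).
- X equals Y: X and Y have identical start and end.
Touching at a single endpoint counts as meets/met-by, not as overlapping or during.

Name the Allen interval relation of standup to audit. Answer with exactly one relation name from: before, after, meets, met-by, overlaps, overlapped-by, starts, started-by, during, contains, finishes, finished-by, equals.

finishes

standup = [t=86, t=98]; audit = [t=7, t=98].
Compare endpoints: standup.start > audit.start, standup.start < audit.end, standup.end > audit.start, standup.end = audit.end.
That pattern is 'finishes'.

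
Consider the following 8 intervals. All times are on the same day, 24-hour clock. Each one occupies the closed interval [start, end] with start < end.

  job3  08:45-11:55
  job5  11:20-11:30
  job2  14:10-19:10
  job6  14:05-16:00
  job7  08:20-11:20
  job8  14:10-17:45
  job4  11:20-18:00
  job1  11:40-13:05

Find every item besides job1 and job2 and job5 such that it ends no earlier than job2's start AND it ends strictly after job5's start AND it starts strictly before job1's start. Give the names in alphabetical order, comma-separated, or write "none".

job4

Conditions: its end is no earlier than job2's start (X.end >= 14:10) AND its end is strictly after job5's start (X.end > 11:20) AND its start is strictly before job1's start (X.start < 11:40).
job3: end 11:55 >= 14:10? ✗; end 11:55 > 11:20? ✓; start 08:45 < 11:40? ✓ → no.
job4: end 18:00 >= 14:10? ✓; end 18:00 > 11:20? ✓; start 11:20 < 11:40? ✓ → yes.
job6: end 16:00 >= 14:10? ✓; end 16:00 > 11:20? ✓; start 14:05 < 11:40? ✗ → no.
job7: end 11:20 >= 14:10? ✗; end 11:20 > 11:20? ✗; start 08:20 < 11:40? ✓ → no.
job8: end 17:45 >= 14:10? ✓; end 17:45 > 11:20? ✓; start 14:10 < 11:40? ✗ → no.
Result: job4.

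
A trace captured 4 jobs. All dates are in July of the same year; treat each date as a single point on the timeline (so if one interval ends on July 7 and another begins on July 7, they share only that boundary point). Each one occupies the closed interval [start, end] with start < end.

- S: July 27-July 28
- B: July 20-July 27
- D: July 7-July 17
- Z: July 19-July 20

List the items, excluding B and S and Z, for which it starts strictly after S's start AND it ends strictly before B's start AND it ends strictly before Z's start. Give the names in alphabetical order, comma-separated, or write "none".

Conditions: its start is strictly after S's start (X.start > July 27) AND its end is strictly before B's start (X.end < July 20) AND its end is strictly before Z's start (X.end < July 19).
D: start July 7 > July 27? ✗; end July 17 < July 20? ✓; end July 17 < July 19? ✓ → no.
Result: none.

none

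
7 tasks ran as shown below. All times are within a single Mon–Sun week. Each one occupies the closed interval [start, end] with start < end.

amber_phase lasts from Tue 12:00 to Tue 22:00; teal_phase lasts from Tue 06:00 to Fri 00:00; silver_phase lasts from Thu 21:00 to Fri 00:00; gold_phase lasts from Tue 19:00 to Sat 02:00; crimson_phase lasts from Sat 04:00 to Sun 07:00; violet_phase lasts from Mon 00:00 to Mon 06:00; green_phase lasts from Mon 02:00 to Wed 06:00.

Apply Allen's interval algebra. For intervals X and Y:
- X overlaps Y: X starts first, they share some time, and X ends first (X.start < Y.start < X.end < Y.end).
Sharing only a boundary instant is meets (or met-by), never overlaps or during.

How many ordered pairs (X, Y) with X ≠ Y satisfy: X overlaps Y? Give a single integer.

5

Checking all 42 ordered pairs for relation 'overlaps'; matching pairs in alphabetical order:
(amber_phase, gold_phase): amber_phase overlaps gold_phase ✓
(green_phase, gold_phase): green_phase overlaps gold_phase ✓
(green_phase, teal_phase): green_phase overlaps teal_phase ✓
(teal_phase, gold_phase): teal_phase overlaps gold_phase ✓
(violet_phase, green_phase): violet_phase overlaps green_phase ✓
Count: 5.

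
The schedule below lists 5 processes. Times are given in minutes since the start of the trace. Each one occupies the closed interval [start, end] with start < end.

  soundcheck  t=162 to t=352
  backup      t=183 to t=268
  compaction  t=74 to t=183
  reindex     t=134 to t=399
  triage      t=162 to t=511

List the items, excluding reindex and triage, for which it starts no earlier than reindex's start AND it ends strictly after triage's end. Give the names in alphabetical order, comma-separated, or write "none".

Conditions: its start is no earlier than reindex's start (X.start >= t=134) AND its end is strictly after triage's end (X.end > t=511).
backup: start t=183 >= t=134? ✓; end t=268 > t=511? ✗ → no.
compaction: start t=74 >= t=134? ✗; end t=183 > t=511? ✗ → no.
soundcheck: start t=162 >= t=134? ✓; end t=352 > t=511? ✗ → no.
Result: none.

none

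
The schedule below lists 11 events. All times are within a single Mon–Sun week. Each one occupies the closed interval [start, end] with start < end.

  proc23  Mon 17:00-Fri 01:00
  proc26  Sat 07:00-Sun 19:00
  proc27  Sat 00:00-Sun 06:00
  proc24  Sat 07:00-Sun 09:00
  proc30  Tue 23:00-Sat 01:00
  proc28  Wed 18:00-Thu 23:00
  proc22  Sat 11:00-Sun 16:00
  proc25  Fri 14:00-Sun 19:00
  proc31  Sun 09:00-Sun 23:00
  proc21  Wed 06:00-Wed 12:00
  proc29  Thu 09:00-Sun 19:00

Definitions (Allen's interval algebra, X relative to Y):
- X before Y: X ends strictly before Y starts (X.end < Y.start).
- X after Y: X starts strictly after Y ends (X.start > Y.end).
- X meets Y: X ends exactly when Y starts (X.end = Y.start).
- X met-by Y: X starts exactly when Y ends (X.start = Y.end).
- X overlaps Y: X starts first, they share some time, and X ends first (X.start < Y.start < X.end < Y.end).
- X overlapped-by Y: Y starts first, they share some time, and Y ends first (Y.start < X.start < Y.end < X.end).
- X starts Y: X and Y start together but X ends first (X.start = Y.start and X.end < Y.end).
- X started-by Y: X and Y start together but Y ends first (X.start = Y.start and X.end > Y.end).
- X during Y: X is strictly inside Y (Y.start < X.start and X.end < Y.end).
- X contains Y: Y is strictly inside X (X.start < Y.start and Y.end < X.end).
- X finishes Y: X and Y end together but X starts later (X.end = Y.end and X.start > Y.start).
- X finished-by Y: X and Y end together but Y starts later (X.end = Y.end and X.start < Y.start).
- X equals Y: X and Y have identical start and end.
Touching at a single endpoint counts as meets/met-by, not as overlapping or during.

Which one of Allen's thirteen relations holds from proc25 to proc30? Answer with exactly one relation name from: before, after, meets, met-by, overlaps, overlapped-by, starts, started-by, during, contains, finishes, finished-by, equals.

proc25 = [Fri 14:00, Sun 19:00]; proc30 = [Tue 23:00, Sat 01:00].
Compare endpoints: proc25.start > proc30.start, proc25.start < proc30.end, proc25.end > proc30.start, proc25.end > proc30.end.
That pattern is 'overlapped-by'.

overlapped-by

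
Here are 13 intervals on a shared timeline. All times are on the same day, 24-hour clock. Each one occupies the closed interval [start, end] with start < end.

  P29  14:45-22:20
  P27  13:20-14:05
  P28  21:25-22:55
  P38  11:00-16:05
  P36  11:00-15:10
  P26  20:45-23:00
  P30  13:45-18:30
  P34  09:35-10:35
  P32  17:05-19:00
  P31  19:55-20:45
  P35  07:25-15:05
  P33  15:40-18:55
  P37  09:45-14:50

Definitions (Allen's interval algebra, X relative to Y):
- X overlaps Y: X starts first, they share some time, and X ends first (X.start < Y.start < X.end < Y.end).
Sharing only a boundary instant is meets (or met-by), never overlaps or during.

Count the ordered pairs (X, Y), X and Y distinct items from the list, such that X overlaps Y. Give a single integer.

Checking all 156 ordered pairs for relation 'overlaps'; matching pairs in alphabetical order:
(P27, P30): P27 overlaps P30 ✓
(P29, P26): P29 overlaps P26 ✓
(P29, P28): P29 overlaps P28 ✓
(P30, P29): P30 overlaps P29 ✓
(P30, P32): P30 overlaps P32 ✓
(P30, P33): P30 overlaps P33 ✓
(P33, P32): P33 overlaps P32 ✓
(P34, P37): P34 overlaps P37 ✓
(P35, P29): P35 overlaps P29 ✓
(P35, P30): P35 overlaps P30 ✓
(P35, P36): P35 overlaps P36 ✓
(P35, P38): P35 overlaps P38 ✓
(P36, P29): P36 overlaps P29 ✓
(P36, P30): P36 overlaps P30 ✓
(P37, P29): P37 overlaps P29 ✓
(P37, P30): P37 overlaps P30 ✓
(P37, P36): P37 overlaps P36 ✓
(P37, P38): P37 overlaps P38 ✓
(P38, P29): P38 overlaps P29 ✓
(P38, P30): P38 overlaps P30 ✓
(P38, P33): P38 overlaps P33 ✓
Count: 21.

21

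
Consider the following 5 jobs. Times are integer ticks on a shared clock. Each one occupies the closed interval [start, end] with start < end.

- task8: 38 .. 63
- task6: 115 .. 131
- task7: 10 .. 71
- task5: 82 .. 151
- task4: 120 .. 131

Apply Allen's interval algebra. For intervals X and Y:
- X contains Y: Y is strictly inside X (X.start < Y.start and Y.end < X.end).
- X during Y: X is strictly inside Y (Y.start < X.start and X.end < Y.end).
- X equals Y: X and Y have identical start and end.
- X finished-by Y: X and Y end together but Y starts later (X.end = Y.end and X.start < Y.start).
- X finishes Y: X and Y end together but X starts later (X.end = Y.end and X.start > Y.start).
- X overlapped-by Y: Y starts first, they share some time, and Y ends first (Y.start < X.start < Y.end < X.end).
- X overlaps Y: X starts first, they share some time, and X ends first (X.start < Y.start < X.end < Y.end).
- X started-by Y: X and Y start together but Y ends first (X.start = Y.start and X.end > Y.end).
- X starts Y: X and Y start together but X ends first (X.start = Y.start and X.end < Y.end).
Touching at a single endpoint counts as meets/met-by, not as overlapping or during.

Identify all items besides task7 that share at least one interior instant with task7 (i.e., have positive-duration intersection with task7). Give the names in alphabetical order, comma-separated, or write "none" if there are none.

Target task7 = [10, 71].
task4 [120, 131] → after → no.
task5 [82, 151] → after → no.
task6 [115, 131] → after → no.
task8 [38, 63] → during → yes.
Result: task8.

task8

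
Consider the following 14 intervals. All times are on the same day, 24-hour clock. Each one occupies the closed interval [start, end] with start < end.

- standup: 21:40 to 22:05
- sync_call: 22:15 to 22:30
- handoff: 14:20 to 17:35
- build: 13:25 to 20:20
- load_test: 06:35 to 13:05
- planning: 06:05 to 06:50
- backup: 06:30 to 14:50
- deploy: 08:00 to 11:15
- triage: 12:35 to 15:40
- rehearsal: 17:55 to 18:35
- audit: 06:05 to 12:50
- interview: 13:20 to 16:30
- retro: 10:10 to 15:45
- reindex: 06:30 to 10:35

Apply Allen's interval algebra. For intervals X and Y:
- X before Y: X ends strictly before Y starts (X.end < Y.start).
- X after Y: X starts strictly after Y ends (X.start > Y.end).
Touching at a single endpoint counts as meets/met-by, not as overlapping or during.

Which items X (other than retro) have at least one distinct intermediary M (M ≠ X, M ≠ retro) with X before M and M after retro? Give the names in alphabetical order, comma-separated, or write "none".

Target retro = [10:10, 15:45].
Intermediaries M with M after retro: rehearsal, standup, sync_call.
Via rehearsal — items with X before rehearsal: audit, backup, deploy, handoff, interview, load_test, planning, reindex, triage.
Via standup — items with X before standup: audit, backup, build, deploy, handoff, interview, load_test, planning, rehearsal, reindex, triage.
Via sync_call — items with X before sync_call: audit, backup, build, deploy, handoff, interview, load_test, planning, rehearsal, reindex, standup, triage.
Union: audit, backup, build, deploy, handoff, interview, load_test, planning, rehearsal, reindex, standup, triage.

audit, backup, build, deploy, handoff, interview, load_test, planning, rehearsal, reindex, standup, triage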